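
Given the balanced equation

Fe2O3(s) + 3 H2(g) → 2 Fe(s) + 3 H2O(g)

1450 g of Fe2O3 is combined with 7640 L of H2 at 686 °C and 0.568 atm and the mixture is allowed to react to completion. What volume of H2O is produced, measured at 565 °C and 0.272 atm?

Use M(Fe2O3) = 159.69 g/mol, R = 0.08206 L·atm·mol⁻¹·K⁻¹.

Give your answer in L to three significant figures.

6890 L

n(Fe2O3) = 1450 / 159.69 = 9.080 mol
n(H2) = PV/RT = (0.568 × 7640) / (0.08206 × 959.15) = 55.13 mol
For 9.080 mol Fe2O3, stoichiometry requires (3/1) × 9.080 = 27.24 mol H2; 55.13 mol is available, so Fe2O3 is limiting.
n(H2O) = (3/1) × 9.080 = 27.24 mol
V(H2O) = nRT/P = 27.24 × 0.08206 × 838.15 / 0.272 = 6888 L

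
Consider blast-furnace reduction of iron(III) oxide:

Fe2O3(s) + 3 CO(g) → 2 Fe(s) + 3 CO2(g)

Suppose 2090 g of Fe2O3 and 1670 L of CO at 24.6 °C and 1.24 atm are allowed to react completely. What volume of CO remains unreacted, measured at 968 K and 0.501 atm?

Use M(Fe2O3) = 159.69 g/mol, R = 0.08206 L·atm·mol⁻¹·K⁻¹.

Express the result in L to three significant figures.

7210 L

n(Fe2O3) = 2090 / 159.69 = 13.09 mol
n(CO) = PV/RT = (1.24 × 1670) / (0.08206 × 297.75) = 84.75 mol
For 13.09 mol Fe2O3, stoichiometry requires (3/1) × 13.09 = 39.27 mol CO; 84.75 mol is available, so Fe2O3 is limiting.
n(CO) consumed = (3/1) × 13.09 = 39.27 mol; remaining = 84.75 − 39.27 = 45.48 mol
V(CO) = nRT/P = 45.48 × 0.08206 × 968 / 0.501 = 7211 L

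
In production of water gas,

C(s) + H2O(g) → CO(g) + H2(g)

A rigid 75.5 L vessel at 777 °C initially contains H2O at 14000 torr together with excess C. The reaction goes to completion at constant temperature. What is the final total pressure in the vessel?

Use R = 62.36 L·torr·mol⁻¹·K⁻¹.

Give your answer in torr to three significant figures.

Since T and V are fixed, P_final/P_initial = n_final/n_initial = 2/1.
P_final = (2/1) × 14000 = 28000 torr

28000 torr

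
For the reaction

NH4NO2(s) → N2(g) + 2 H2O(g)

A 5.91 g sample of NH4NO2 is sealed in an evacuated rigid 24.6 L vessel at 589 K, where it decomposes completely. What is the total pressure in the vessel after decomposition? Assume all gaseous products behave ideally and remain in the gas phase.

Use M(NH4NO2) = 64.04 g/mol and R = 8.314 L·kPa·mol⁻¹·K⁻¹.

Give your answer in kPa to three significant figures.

55.1 kPa

n(NH4NO2) = 5.91 / 64.04 = 0.09229 mol
n(gas produced) = (3/1) × 0.09229 = 0.2769 mol
P = nRT/V = 0.2769 × 8.314 × 589 / 24.6 = 55.12 kPa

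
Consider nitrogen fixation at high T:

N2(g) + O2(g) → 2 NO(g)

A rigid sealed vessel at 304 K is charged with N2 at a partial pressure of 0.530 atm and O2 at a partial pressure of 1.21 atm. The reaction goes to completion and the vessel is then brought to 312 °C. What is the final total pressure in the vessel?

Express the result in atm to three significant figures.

Because the vessel is rigid and T is held at 304 K, work the stoichiometry in partial pressures (P_i = n_iRT/V).
P(O2) required for 0.530 atm of N2 = (1/1) × 0.530 = 0.5300 atm; available 1.21 atm, so N2 is limiting.
P(O2) remaining = 1.21 − (1/1) × 0.530 = 0.6800 atm
P(gaseous products) = (2)/1 × 0.530 = 1.060 atm
P_total at 304 K = 0.6800 + 1.060 = 1.740 atm
Scaling to 312 °C: P = 1.740 × 585.15/304 = 3.349 atm

3.35 atm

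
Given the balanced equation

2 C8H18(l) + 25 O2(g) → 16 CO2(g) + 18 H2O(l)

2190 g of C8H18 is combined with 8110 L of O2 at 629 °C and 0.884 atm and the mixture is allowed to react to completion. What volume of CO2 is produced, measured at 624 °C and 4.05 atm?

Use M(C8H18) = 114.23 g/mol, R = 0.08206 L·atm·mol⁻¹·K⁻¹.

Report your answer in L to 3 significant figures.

1130 L

n(C8H18) = 2190 / 114.23 = 19.17 mol
n(O2) = PV/RT = (0.884 × 8110) / (0.08206 × 902.15) = 96.84 mol
For 19.17 mol C8H18, stoichiometry requires (25/2) × 19.17 = 239.6 mol O2; 96.84 mol is available, so O2 is limiting.
n(CO2) = (16/25) × 96.84 = 61.98 mol
V(CO2) = nRT/P = 61.98 × 0.08206 × 897.15 / 4.05 = 1127 L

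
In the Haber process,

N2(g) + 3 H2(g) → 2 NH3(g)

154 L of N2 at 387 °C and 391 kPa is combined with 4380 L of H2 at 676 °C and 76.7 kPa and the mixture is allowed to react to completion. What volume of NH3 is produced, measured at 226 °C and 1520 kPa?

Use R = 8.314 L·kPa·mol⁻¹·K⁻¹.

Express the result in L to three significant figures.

59.9 L

n(N2) = PV/RT = (391 × 154) / (8.314 × 660.15) = 10.97 mol
n(H2) = PV/RT = (76.7 × 4380) / (8.314 × 949.15) = 42.57 mol
For 10.97 mol N2, stoichiometry requires (3/1) × 10.97 = 32.91 mol H2; 42.57 mol is available, so N2 is limiting.
n(NH3) = (2/1) × 10.97 = 21.94 mol
V(NH3) = nRT/P = 21.94 × 8.314 × 499.15 / 1520 = 59.90 L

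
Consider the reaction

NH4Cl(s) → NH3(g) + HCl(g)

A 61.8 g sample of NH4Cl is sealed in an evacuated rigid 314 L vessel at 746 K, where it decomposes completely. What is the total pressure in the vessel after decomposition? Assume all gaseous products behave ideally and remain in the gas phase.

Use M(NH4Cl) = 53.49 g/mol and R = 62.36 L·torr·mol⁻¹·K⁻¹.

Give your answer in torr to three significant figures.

342 torr

n(NH4Cl) = 61.8 / 53.49 = 1.155 mol
n(gas produced) = (2/1) × 1.155 = 2.310 mol
P = nRT/V = 2.310 × 62.36 × 746 / 314 = 342.2 torr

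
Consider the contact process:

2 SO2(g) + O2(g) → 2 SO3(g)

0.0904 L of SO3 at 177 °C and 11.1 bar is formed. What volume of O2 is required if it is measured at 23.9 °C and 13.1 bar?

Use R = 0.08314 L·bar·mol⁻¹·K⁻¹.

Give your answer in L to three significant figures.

n(SO3) = PV/RT = (11.1 × 0.0904) / (0.08314 × 450.15) = 0.02681 mol
n(O2) = (1/2) × 0.02681 = 0.01341 mol
V = nRT/P = 0.01341 × 0.08314 × 297.05 / 13.1 = 0.02528 L

0.0253 L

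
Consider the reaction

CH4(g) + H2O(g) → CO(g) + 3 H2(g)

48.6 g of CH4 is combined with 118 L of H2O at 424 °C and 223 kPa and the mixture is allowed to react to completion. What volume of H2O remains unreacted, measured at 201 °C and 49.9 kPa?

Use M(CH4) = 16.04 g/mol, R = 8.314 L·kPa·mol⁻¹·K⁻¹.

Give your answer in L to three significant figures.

n(CH4) = 48.6 / 16.04 = 3.030 mol
n(H2O) = PV/RT = (223 × 118) / (8.314 × 697.15) = 4.540 mol
For 3.030 mol CH4, stoichiometry requires (1/1) × 3.030 = 3.030 mol H2O; 4.540 mol is available, so CH4 is limiting.
n(H2O) consumed = (1/1) × 3.030 = 3.030 mol; remaining = 4.540 − 3.030 = 1.510 mol
V(H2O) = nRT/P = 1.510 × 8.314 × 474.15 / 49.9 = 119.3 L

119 L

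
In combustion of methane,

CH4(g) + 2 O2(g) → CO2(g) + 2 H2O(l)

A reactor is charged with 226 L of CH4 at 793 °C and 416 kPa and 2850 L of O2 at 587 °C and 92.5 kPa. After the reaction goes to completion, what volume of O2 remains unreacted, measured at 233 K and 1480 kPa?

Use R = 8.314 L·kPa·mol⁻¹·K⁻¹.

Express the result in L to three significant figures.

20.5 L

n(CH4) = PV/RT = (416 × 226) / (8.314 × 1066.15) = 10.61 mol
n(O2) = PV/RT = (92.5 × 2850) / (8.314 × 860.15) = 36.86 mol
For 10.61 mol CH4, stoichiometry requires (2/1) × 10.61 = 21.22 mol O2; 36.86 mol is available, so CH4 is limiting.
n(O2) consumed = (2/1) × 10.61 = 21.22 mol; remaining = 36.86 − 21.22 = 15.64 mol
V(O2) = nRT/P = 15.64 × 8.314 × 233 / 1480 = 20.47 L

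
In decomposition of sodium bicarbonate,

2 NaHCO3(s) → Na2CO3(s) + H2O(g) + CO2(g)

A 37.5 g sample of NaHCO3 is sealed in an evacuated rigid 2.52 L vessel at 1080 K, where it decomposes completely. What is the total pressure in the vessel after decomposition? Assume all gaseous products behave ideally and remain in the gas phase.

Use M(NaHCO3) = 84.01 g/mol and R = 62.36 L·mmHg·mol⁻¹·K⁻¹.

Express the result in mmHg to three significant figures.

11900 mmHg

n(NaHCO3) = 37.5 / 84.01 = 0.4464 mol
n(gas produced) = (2/2) × 0.4464 = 0.4464 mol
P = nRT/V = 0.4464 × 62.36 × 1080 / 2.52 = 11930 mmHg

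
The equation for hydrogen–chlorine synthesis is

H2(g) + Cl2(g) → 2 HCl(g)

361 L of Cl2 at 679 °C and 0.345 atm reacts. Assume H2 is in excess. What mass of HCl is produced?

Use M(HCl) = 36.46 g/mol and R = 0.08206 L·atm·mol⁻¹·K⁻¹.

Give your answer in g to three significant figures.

116 g

n(Cl2) = PV/RT = (0.345 × 361) / (0.08206 × 952.15) = 1.594 mol
n(HCl) = (2/1) × 1.594 = 3.188 mol
m(HCl) = 3.188 × 36.46 = 116.2 g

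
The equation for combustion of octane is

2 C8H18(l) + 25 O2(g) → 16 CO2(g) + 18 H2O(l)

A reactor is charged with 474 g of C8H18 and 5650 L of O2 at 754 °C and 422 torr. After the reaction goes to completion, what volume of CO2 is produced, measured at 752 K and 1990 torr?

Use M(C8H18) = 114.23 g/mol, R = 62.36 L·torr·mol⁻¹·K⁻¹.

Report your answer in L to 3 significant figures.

n(C8H18) = 474 / 114.23 = 4.150 mol
n(O2) = PV/RT = (422 × 5650) / (62.36 × 1027.15) = 37.22 mol
For 4.150 mol C8H18, stoichiometry requires (25/2) × 4.150 = 51.88 mol O2; 37.22 mol is available, so O2 is limiting.
n(CO2) = (16/25) × 37.22 = 23.82 mol
V(CO2) = nRT/P = 23.82 × 62.36 × 752 / 1990 = 561.3 L

561 L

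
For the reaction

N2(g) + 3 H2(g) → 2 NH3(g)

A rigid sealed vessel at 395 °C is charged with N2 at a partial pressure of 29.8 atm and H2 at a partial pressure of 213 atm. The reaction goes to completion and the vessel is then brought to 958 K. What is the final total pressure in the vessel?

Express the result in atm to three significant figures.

263 atm

Because the vessel is rigid and T is held at 395 °C, work the stoichiometry in partial pressures (P_i = n_iRT/V).
P(H2) required for 29.8 atm of N2 = (3/1) × 29.8 = 89.40 atm; available 213 atm, so N2 is limiting.
P(H2) remaining = 213 − (3/1) × 29.8 = 123.6 atm
P(gaseous products) = (2)/1 × 29.8 = 59.60 atm
P_total at 395 °C = 123.6 + 59.60 = 183.2 atm
Scaling to 958 K: P = 183.2 × 958/668.15 = 262.7 atm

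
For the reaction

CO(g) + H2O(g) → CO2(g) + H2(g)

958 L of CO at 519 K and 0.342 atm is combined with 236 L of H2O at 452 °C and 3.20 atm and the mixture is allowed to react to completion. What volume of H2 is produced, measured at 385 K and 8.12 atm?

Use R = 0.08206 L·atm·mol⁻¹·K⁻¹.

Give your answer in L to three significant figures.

29.9 L

n(CO) = PV/RT = (0.342 × 958) / (0.08206 × 519) = 7.693 mol
n(H2O) = PV/RT = (3.20 × 236) / (0.08206 × 725.15) = 12.69 mol
For 7.693 mol CO, stoichiometry requires (1/1) × 7.693 = 7.693 mol H2O; 12.69 mol is available, so CO is limiting.
n(H2) = (1/1) × 7.693 = 7.693 mol
V(H2) = nRT/P = 7.693 × 0.08206 × 385 / 8.12 = 29.93 L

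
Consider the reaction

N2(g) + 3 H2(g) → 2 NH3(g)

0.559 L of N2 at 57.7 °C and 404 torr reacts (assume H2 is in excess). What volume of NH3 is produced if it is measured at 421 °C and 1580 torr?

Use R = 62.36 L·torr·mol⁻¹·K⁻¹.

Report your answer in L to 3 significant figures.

n(N2) = PV/RT = (404 × 0.559) / (62.36 × 330.85) = 0.01095 mol
n(NH3) = (2/1) × 0.01095 = 0.02190 mol
V = nRT/P = 0.02190 × 62.36 × 694.15 / 1580 = 0.6000 L

0.600 L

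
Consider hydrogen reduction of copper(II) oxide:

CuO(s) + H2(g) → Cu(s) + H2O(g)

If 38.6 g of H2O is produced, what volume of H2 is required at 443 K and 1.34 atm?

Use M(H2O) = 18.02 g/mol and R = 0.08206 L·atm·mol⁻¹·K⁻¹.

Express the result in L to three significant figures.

58.1 L

n(H2O) = 38.60 / 18.02 = 2.142 mol
n(H2) = (1/1) × 2.142 = 2.142 mol
V = nRT/P = 2.142 × 0.08206 × 443 / 1.34 = 58.11 L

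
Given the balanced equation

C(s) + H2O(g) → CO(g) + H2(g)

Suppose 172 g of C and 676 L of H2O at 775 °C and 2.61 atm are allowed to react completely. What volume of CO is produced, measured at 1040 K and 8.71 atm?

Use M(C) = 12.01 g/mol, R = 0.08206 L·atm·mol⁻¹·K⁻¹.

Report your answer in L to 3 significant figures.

140 L

n(C) = 172 / 12.01 = 14.32 mol
n(H2O) = PV/RT = (2.61 × 676) / (0.08206 × 1048.15) = 20.51 mol
For 14.32 mol C, stoichiometry requires (1/1) × 14.32 = 14.32 mol H2O; 20.51 mol is available, so C is limiting.
n(CO) = (1/1) × 14.32 = 14.32 mol
V(CO) = nRT/P = 14.32 × 0.08206 × 1040 / 8.71 = 140.3 L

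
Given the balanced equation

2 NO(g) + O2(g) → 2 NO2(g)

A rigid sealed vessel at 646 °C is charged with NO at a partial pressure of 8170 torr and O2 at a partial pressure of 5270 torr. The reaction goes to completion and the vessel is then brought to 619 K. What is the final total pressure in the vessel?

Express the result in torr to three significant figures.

6300 torr

With V and T fixed, P_i ∝ n_i, so the mole ratios apply directly to partial pressures at 646 °C.
P(O2) required for 8170 torr of NO = (1/2) × 8170 = 4085 torr; available 5270 torr, so NO is limiting.
P(O2) remaining = 5270 − (1/2) × 8170 = 1185 torr
P(gaseous products) = (2)/2 × 8170 = 8170 torr
P_total at 646 °C = 1185 + 8170 = 9355 torr
Scaling to 619 K: P = 9355 × 619/919.15 = 6300 torr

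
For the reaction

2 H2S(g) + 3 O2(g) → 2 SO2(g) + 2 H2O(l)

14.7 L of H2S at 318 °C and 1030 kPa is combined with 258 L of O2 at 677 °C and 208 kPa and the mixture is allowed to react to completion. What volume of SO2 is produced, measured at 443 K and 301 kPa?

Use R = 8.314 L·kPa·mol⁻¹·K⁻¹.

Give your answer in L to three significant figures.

37.7 L

n(H2S) = PV/RT = (1030 × 14.7) / (8.314 × 591.15) = 3.081 mol
n(O2) = PV/RT = (208 × 258) / (8.314 × 950.15) = 6.793 mol
For 3.081 mol H2S, stoichiometry requires (3/2) × 3.081 = 4.622 mol O2; 6.793 mol is available, so H2S is limiting.
n(SO2) = (2/2) × 3.081 = 3.081 mol
V(SO2) = nRT/P = 3.081 × 8.314 × 443 / 301 = 37.70 L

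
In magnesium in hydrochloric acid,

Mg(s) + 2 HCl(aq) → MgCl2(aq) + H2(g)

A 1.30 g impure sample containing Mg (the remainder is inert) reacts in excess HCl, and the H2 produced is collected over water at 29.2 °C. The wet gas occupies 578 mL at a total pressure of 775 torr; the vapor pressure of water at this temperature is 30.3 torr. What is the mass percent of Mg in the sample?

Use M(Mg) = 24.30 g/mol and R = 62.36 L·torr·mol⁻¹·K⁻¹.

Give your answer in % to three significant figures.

P(H2) = 775 − 30.3 = 744.7 torr
n(H2) = PV/RT = (744.7 × 0.5780) / (62.36 × 302.35) = 0.02283 mol
n(Mg) = (1/1) × 0.02283 = 0.02283 mol
m(Mg) = 0.02283 × 24.30 = 0.5548 g
%Mg = 0.5548 / 1.30 × 100 = 42.68%

42.7 %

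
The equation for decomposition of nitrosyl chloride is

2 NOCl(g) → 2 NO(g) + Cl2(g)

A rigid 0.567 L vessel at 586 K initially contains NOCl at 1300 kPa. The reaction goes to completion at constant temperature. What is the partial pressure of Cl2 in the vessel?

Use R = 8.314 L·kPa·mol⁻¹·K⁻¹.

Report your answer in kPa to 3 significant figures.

650 kPa

n(NOCl)₀ = PV/RT = (1300 × 0.567) / (8.314 × 586) = 0.1513 mol
n(Cl2) = (1/2) × 0.1513 = 0.07565 mol
P(Cl2) = nRT/V = 0.07565 × 8.314 × 586 / 0.567 = 650.0 kPa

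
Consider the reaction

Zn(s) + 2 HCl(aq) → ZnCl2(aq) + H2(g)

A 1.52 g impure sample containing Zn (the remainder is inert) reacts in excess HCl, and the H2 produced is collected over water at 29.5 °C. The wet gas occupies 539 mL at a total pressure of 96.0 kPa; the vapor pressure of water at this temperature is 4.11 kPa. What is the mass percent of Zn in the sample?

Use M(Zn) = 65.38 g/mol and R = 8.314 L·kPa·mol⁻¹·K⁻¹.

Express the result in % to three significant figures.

84.7 %

P(H2) = 96.0 − 4.11 = 91.89 kPa
n(H2) = PV/RT = (91.89 × 0.5390) / (8.314 × 302.65) = 0.01968 mol
n(Zn) = (1/1) × 0.01968 = 0.01968 mol
m(Zn) = 0.01968 × 65.38 = 1.287 g
%Zn = 1.287 / 1.52 × 100 = 84.67%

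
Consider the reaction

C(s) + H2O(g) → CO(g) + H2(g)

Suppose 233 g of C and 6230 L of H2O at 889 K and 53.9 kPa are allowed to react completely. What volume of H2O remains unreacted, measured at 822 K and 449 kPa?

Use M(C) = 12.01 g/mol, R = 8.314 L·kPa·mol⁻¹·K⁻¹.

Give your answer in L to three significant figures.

n(C) = 233 / 12.01 = 19.40 mol
n(H2O) = PV/RT = (53.9 × 6230) / (8.314 × 889) = 45.43 mol
For 19.40 mol C, stoichiometry requires (1/1) × 19.40 = 19.40 mol H2O; 45.43 mol is available, so C is limiting.
n(H2O) consumed = (1/1) × 19.40 = 19.40 mol; remaining = 45.43 − 19.40 = 26.03 mol
V(H2O) = nRT/P = 26.03 × 8.314 × 822 / 449 = 396.2 L

396 L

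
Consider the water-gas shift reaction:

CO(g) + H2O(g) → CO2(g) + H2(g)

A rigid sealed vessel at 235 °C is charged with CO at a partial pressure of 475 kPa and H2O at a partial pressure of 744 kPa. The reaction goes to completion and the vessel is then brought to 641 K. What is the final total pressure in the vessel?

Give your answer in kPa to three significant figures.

1540 kPa

Because the vessel is rigid and T is held at 235 °C, work the stoichiometry in partial pressures (P_i = n_iRT/V).
P(H2O) required for 475 kPa of CO = (1/1) × 475 = 475.0 kPa; available 744 kPa, so CO is limiting.
P(H2O) remaining = 744 − (1/1) × 475 = 269.0 kPa
P(gaseous products) = (1+1)/1 × 475 = 950.0 kPa
P_total at 235 °C = 269.0 + 950.0 = 1219 kPa
Scaling to 641 K: P = 1219 × 641/508.15 = 1538 kPa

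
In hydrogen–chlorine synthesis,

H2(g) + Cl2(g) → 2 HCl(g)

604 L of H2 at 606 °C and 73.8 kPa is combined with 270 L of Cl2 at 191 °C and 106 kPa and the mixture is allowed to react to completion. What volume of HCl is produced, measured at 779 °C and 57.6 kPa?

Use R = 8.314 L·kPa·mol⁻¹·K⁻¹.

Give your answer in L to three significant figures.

1850 L

n(H2) = PV/RT = (73.8 × 604) / (8.314 × 879.15) = 6.098 mol
n(Cl2) = PV/RT = (106 × 270) / (8.314 × 464.15) = 7.417 mol
For 6.098 mol H2, stoichiometry requires (1/1) × 6.098 = 6.098 mol Cl2; 7.417 mol is available, so H2 is limiting.
n(HCl) = (2/1) × 6.098 = 12.20 mol
V(HCl) = nRT/P = 12.20 × 8.314 × 1052.15 / 57.6 = 1853 L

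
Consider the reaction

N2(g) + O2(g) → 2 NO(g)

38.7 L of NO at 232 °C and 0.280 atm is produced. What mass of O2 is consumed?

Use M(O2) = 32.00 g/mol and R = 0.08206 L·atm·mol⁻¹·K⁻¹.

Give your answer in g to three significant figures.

n(NO) = PV/RT = (0.280 × 38.7) / (0.08206 × 505.15) = 0.2614 mol
n(O2) = (1/2) × 0.2614 = 0.1307 mol
m(O2) = 0.1307 × 32.00 = 4.182 g

4.18 g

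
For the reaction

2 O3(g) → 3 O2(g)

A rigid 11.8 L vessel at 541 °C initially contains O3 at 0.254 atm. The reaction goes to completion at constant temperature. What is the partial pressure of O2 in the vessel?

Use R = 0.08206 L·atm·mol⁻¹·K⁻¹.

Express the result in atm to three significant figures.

n(O3)₀ = PV/RT = (0.254 × 11.8) / (0.08206 × 814.15) = 0.04486 mol
n(O2) = (3/2) × 0.04486 = 0.06729 mol
P(O2) = nRT/V = 0.06729 × 0.08206 × 814.15 / 11.8 = 0.3810 atm

0.381 atm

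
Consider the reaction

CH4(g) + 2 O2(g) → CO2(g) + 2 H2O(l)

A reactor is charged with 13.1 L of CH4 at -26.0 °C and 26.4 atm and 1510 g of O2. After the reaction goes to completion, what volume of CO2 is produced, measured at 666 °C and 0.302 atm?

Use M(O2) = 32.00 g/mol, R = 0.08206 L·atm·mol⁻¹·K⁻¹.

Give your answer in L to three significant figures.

n(CH4) = PV/RT = (26.4 × 13.1) / (0.08206 × 247.15) = 17.05 mol
n(O2) = 1510 / 32.00 = 47.19 mol
For 17.05 mol CH4, stoichiometry requires (2/1) × 17.05 = 34.10 mol O2; 47.19 mol is available, so CH4 is limiting.
n(CO2) = (1/1) × 17.05 = 17.05 mol
V(CO2) = nRT/P = 17.05 × 0.08206 × 939.15 / 0.302 = 4351 L

4350 L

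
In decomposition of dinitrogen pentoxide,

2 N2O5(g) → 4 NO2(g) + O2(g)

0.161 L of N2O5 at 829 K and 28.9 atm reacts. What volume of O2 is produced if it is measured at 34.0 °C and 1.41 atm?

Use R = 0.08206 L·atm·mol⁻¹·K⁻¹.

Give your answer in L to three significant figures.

n(N2O5) = PV/RT = (28.9 × 0.161) / (0.08206 × 829) = 0.06840 mol
n(O2) = (1/2) × 0.06840 = 0.03420 mol
V = nRT/P = 0.03420 × 0.08206 × 307.15 / 1.41 = 0.6113 L

0.611 L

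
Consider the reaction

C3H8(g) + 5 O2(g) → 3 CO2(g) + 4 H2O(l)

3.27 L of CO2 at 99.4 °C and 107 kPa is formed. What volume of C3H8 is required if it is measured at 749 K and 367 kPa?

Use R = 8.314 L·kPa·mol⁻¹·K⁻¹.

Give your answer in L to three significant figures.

0.639 L

n(CO2) = PV/RT = (107 × 3.27) / (8.314 × 372.55) = 0.1130 mol
n(C3H8) = (1/3) × 0.1130 = 0.03767 mol
V = nRT/P = 0.03767 × 8.314 × 749 / 367 = 0.6392 L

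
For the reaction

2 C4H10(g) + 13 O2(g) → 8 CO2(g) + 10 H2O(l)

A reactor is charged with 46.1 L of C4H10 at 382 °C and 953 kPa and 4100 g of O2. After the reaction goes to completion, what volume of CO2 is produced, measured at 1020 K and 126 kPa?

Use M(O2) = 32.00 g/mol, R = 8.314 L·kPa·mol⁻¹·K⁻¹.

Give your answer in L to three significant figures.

2170 L

n(C4H10) = PV/RT = (953 × 46.1) / (8.314 × 655.15) = 8.066 mol
n(O2) = 4100 / 32.00 = 128.1 mol
For 8.066 mol C4H10, stoichiometry requires (13/2) × 8.066 = 52.43 mol O2; 128.1 mol is available, so C4H10 is limiting.
n(CO2) = (8/2) × 8.066 = 32.26 mol
V(CO2) = nRT/P = 32.26 × 8.314 × 1020 / 126 = 2171 L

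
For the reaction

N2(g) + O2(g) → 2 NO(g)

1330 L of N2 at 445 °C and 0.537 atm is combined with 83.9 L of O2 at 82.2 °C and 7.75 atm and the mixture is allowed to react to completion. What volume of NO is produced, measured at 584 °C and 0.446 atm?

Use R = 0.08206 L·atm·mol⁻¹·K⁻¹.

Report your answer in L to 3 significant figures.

3820 L

n(N2) = PV/RT = (0.537 × 1330) / (0.08206 × 718.15) = 12.12 mol
n(O2) = PV/RT = (7.75 × 83.9) / (0.08206 × 355.35) = 22.30 mol
For 12.12 mol N2, stoichiometry requires (1/1) × 12.12 = 12.12 mol O2; 22.30 mol is available, so N2 is limiting.
n(NO) = (2/1) × 12.12 = 24.24 mol
V(NO) = nRT/P = 24.24 × 0.08206 × 857.15 / 0.446 = 3823 L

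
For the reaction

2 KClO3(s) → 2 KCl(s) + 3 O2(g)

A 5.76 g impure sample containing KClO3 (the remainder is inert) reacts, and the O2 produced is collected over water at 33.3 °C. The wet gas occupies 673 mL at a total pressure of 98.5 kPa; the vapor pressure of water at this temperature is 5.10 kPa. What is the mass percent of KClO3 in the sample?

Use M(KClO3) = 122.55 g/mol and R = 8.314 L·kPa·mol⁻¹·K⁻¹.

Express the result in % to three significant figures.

35.0 %

P(O2) = 98.5 − 5.10 = 93.40 kPa
n(O2) = PV/RT = (93.40 × 0.6730) / (8.314 × 306.45) = 0.02467 mol
n(KClO3) = (2/3) × 0.02467 = 0.01645 mol
m(KClO3) = 0.01645 × 122.55 = 2.016 g
%KClO3 = 2.016 / 5.76 × 100 = 35.00%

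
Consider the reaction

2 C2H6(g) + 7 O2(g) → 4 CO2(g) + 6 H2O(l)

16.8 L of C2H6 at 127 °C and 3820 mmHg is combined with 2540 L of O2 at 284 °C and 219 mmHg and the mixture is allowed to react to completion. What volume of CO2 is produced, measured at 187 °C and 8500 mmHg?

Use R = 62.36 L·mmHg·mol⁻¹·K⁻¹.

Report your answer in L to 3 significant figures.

n(C2H6) = PV/RT = (3820 × 16.8) / (62.36 × 400.15) = 2.572 mol
n(O2) = PV/RT = (219 × 2540) / (62.36 × 557.15) = 16.01 mol
For 2.572 mol C2H6, stoichiometry requires (7/2) × 2.572 = 9.002 mol O2; 16.01 mol is available, so C2H6 is limiting.
n(CO2) = (4/2) × 2.572 = 5.144 mol
V(CO2) = nRT/P = 5.144 × 62.36 × 460.15 / 8500 = 17.37 L

17.4 L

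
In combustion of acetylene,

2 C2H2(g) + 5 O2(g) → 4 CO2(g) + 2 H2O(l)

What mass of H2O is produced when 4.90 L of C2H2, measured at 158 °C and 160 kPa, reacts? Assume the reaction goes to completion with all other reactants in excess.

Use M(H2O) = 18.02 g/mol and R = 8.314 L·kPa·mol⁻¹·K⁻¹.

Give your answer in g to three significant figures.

3.94 g

n(C2H2) = PV/RT = (160 × 4.90) / (8.314 × 431.15) = 0.2187 mol
n(H2O) = (2/2) × 0.2187 = 0.2187 mol
m(H2O) = 0.2187 × 18.02 = 3.941 g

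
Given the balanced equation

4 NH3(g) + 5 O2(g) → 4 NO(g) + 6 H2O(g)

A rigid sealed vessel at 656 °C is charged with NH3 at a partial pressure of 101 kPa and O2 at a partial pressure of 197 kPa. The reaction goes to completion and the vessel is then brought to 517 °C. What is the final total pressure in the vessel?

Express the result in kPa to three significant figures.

275 kPa

At constant V, partial pressures at 656 °C are proportional to moles, so apply stoichiometry directly to pressures.
P(O2) required for 101 kPa of NH3 = (5/4) × 101 = 126.2 kPa; available 197 kPa, so NH3 is limiting.
P(O2) remaining = 197 − (5/4) × 101 = 70.75 kPa
P(gaseous products) = (4+6)/4 × 101 = 252.5 kPa
P_total at 656 °C = 70.75 + 252.5 = 323.2 kPa
Scaling to 517 °C: P = 323.2 × 790.15/929.15 = 274.8 kPa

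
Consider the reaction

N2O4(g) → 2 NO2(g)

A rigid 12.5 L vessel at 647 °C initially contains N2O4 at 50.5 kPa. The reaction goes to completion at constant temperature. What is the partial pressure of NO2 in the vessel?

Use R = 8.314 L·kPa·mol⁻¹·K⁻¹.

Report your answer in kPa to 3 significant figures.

n(N2O4)₀ = PV/RT = (50.5 × 12.5) / (8.314 × 920.15) = 0.08251 mol
n(NO2) = (2/1) × 0.08251 = 0.1650 mol
P(NO2) = nRT/V = 0.1650 × 8.314 × 920.15 / 12.5 = 101.0 kPa

101 kPa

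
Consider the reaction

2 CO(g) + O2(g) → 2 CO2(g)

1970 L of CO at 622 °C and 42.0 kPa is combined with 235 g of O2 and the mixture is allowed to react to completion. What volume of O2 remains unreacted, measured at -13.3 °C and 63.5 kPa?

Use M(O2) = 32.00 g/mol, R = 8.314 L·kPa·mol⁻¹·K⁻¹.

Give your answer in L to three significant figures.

60.7 L

n(CO) = PV/RT = (42.0 × 1970) / (8.314 × 895.15) = 11.12 mol
n(O2) = 235 / 32.00 = 7.344 mol
For 11.12 mol CO, stoichiometry requires (1/2) × 11.12 = 5.560 mol O2; 7.344 mol is available, so CO is limiting.
n(O2) consumed = (1/2) × 11.12 = 5.560 mol; remaining = 7.344 − 5.560 = 1.784 mol
V(O2) = nRT/P = 1.784 × 8.314 × 259.85 / 63.5 = 60.70 L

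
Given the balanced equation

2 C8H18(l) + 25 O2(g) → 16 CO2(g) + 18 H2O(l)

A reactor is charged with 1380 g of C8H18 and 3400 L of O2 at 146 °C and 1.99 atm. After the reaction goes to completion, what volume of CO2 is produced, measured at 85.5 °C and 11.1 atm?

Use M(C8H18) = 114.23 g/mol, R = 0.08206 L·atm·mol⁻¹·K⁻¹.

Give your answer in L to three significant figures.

n(C8H18) = 1380 / 114.23 = 12.08 mol
n(O2) = PV/RT = (1.99 × 3400) / (0.08206 × 419.15) = 196.7 mol
For 12.08 mol C8H18, stoichiometry requires (25/2) × 12.08 = 151.0 mol O2; 196.7 mol is available, so C8H18 is limiting.
n(CO2) = (16/2) × 12.08 = 96.64 mol
V(CO2) = nRT/P = 96.64 × 0.08206 × 358.65 / 11.1 = 256.2 L

256 L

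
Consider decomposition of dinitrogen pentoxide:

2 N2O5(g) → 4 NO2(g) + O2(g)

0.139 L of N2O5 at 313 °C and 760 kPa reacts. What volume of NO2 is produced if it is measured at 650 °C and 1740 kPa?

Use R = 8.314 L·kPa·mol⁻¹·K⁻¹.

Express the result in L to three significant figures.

0.191 L

n(N2O5) = PV/RT = (760 × 0.139) / (8.314 × 586.15) = 0.02168 mol
n(NO2) = (4/2) × 0.02168 = 0.04336 mol
V = nRT/P = 0.04336 × 8.314 × 923.15 / 1740 = 0.1913 L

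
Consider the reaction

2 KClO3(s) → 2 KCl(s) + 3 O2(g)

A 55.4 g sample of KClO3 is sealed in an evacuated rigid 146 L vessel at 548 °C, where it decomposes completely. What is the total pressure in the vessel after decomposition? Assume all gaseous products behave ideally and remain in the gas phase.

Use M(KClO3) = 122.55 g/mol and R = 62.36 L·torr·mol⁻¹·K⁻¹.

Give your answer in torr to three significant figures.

238 torr

n(KClO3) = 55.4 / 122.55 = 0.4521 mol
n(gas produced) = (3/2) × 0.4521 = 0.6782 mol
P = nRT/V = 0.6782 × 62.36 × 821.15 / 146 = 237.9 torr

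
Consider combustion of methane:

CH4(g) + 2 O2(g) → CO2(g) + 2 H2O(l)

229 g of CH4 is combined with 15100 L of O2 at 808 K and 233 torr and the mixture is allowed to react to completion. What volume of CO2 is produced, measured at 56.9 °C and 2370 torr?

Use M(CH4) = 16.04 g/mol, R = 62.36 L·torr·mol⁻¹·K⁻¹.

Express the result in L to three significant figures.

n(CH4) = 229 / 16.04 = 14.28 mol
n(O2) = PV/RT = (233 × 15100) / (62.36 × 808) = 69.83 mol
For 14.28 mol CH4, stoichiometry requires (2/1) × 14.28 = 28.56 mol O2; 69.83 mol is available, so CH4 is limiting.
n(CO2) = (1/1) × 14.28 = 14.28 mol
V(CO2) = nRT/P = 14.28 × 62.36 × 330.05 / 2370 = 124.0 L

124 L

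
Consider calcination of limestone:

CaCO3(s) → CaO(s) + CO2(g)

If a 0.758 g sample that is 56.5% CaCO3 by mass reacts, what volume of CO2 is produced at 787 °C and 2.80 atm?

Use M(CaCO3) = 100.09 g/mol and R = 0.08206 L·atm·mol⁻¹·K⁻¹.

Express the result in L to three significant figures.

mass of CaCO3 = 0.758 × 56.5/100 = 0.4283 g
n(CaCO3) = 0.4283 / 100.09 = 0.004279 mol
n(CO2) = (1/1) × 0.004279 = 0.004279 mol
V = nRT/P = 0.004279 × 0.08206 × 1060.15 / 2.80 = 0.1329 L

0.133 L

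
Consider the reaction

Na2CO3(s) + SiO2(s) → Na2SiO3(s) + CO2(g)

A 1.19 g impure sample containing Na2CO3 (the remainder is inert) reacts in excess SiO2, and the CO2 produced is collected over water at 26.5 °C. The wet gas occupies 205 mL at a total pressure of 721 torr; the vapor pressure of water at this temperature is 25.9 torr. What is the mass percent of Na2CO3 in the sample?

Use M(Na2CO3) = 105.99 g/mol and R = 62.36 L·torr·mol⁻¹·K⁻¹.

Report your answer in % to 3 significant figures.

P(CO2) = 721 − 25.9 = 695.1 torr
n(CO2) = PV/RT = (695.1 × 0.2050) / (62.36 × 299.65) = 0.007626 mol
n(Na2CO3) = (1/1) × 0.007626 = 0.007626 mol
m(Na2CO3) = 0.007626 × 105.99 = 0.8083 g
%Na2CO3 = 0.8083 / 1.19 × 100 = 67.92%

67.9 %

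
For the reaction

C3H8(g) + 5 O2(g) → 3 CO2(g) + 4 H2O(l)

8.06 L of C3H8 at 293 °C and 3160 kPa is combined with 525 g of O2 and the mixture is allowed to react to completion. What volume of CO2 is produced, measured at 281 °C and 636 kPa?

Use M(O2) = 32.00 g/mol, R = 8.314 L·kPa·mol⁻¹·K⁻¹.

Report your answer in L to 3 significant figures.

n(C3H8) = PV/RT = (3160 × 8.06) / (8.314 × 566.15) = 5.411 mol
n(O2) = 525 / 32.00 = 16.41 mol
For 5.411 mol C3H8, stoichiometry requires (5/1) × 5.411 = 27.05 mol O2; 16.41 mol is available, so O2 is limiting.
n(CO2) = (3/5) × 16.41 = 9.846 mol
V(CO2) = nRT/P = 9.846 × 8.314 × 554.15 / 636 = 71.32 L

71.3 L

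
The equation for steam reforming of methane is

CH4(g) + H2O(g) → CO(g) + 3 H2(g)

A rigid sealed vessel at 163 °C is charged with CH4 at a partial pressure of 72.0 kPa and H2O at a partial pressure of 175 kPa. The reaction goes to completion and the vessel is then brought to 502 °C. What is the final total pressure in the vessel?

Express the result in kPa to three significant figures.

695 kPa

With V and T fixed, P_i ∝ n_i, so the mole ratios apply directly to partial pressures at 163 °C.
P(H2O) required for 72.0 kPa of CH4 = (1/1) × 72.0 = 72.00 kPa; available 175 kPa, so CH4 is limiting.
P(H2O) remaining = 175 − (1/1) × 72.0 = 103.0 kPa
P(gaseous products) = (1+3)/1 × 72.0 = 288.0 kPa
P_total at 163 °C = 103.0 + 288.0 = 391.0 kPa
Scaling to 502 °C: P = 391.0 × 775.15/436.15 = 694.9 kPa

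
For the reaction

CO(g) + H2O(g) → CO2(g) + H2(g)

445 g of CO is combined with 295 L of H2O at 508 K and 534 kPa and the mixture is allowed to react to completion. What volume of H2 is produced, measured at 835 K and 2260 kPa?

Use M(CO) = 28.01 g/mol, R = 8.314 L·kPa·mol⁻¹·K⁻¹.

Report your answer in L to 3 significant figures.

48.8 L

n(CO) = 445 / 28.01 = 15.89 mol
n(H2O) = PV/RT = (534 × 295) / (8.314 × 508) = 37.30 mol
For 15.89 mol CO, stoichiometry requires (1/1) × 15.89 = 15.89 mol H2O; 37.30 mol is available, so CO is limiting.
n(H2) = (1/1) × 15.89 = 15.89 mol
V(H2) = nRT/P = 15.89 × 8.314 × 835 / 2260 = 48.81 L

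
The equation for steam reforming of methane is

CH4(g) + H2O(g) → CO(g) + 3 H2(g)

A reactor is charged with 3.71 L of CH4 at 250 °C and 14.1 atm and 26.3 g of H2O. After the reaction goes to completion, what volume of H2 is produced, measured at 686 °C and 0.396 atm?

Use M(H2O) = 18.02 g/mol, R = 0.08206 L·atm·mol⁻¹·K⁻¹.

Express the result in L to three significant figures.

n(CH4) = PV/RT = (14.1 × 3.71) / (0.08206 × 523.15) = 1.219 mol
n(H2O) = 26.3 / 18.02 = 1.459 mol
For 1.219 mol CH4, stoichiometry requires (1/1) × 1.219 = 1.219 mol H2O; 1.459 mol is available, so CH4 is limiting.
n(H2) = (3/1) × 1.219 = 3.657 mol
V(H2) = nRT/P = 3.657 × 0.08206 × 959.15 / 0.396 = 726.9 L

727 L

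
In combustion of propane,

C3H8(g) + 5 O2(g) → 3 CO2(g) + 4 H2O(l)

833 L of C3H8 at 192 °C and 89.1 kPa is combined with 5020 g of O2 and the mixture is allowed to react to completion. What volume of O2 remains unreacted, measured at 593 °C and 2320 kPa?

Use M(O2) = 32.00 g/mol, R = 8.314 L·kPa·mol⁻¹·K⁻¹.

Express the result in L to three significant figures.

189 L

n(C3H8) = PV/RT = (89.1 × 833) / (8.314 × 465.15) = 19.19 mol
n(O2) = 5020 / 32.00 = 156.9 mol
For 19.19 mol C3H8, stoichiometry requires (5/1) × 19.19 = 95.95 mol O2; 156.9 mol is available, so C3H8 is limiting.
n(O2) consumed = (5/1) × 19.19 = 95.95 mol; remaining = 156.9 − 95.95 = 60.95 mol
V(O2) = nRT/P = 60.95 × 8.314 × 866.15 / 2320 = 189.2 L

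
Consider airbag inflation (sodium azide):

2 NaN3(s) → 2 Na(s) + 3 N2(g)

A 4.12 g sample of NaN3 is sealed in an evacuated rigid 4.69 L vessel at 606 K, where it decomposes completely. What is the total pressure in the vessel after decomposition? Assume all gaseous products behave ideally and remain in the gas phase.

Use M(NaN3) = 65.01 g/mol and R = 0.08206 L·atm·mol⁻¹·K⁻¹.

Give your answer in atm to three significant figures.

1.01 atm

n(NaN3) = 4.12 / 65.01 = 0.06337 mol
n(gas produced) = (3/2) × 0.06337 = 0.09506 mol
P = nRT/V = 0.09506 × 0.08206 × 606 / 4.69 = 1.008 atm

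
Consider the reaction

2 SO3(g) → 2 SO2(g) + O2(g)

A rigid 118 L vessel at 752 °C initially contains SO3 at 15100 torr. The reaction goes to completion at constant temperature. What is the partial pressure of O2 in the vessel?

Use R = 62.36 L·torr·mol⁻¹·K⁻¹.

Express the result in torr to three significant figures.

n(SO3)₀ = PV/RT = (15100 × 118) / (62.36 × 1025.15) = 27.87 mol
n(O2) = (1/2) × 27.87 = 13.94 mol
P(O2) = nRT/V = 13.94 × 62.36 × 1025.15 / 118 = 7552 torr

7550 torr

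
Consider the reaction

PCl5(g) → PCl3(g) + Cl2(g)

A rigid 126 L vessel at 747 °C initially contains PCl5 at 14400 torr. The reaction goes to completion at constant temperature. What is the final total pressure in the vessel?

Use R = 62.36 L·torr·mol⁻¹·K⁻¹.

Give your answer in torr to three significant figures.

28800 torr

Rigid vessel, constant T ⇒ P scales with total gas moles (1 → 2).
P_final = (2/1) × 14400 = 28800 torr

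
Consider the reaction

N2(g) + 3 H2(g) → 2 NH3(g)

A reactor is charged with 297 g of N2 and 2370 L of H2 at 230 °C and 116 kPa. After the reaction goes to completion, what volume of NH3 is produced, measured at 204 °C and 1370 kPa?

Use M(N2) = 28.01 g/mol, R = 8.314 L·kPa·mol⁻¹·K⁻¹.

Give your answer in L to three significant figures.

n(N2) = 297 / 28.01 = 10.60 mol
n(H2) = PV/RT = (116 × 2370) / (8.314 × 503.15) = 65.72 mol
For 10.60 mol N2, stoichiometry requires (3/1) × 10.60 = 31.80 mol H2; 65.72 mol is available, so N2 is limiting.
n(NH3) = (2/1) × 10.60 = 21.20 mol
V(NH3) = nRT/P = 21.20 × 8.314 × 477.15 / 1370 = 61.39 L

61.4 L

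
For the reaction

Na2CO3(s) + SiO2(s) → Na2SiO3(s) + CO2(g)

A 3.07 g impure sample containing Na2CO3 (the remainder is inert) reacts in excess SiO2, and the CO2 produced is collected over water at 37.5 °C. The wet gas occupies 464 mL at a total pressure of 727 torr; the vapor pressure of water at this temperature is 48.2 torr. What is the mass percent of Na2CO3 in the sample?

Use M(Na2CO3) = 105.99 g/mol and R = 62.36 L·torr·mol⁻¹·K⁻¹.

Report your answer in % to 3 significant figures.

P(CO2) = 727 − 48.2 = 678.8 torr
n(CO2) = PV/RT = (678.8 × 0.4640) / (62.36 × 310.65) = 0.01626 mol
n(Na2CO3) = (1/1) × 0.01626 = 0.01626 mol
m(Na2CO3) = 0.01626 × 105.99 = 1.723 g
%Na2CO3 = 1.723 / 3.07 × 100 = 56.12%

56.1 %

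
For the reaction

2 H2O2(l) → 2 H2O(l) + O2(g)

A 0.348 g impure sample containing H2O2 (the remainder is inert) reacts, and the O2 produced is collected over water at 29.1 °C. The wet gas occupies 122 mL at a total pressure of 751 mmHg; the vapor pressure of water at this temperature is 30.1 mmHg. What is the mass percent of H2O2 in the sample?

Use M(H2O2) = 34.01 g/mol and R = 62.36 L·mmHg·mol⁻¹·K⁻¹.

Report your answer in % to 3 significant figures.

91.2 %

P(O2) = 751 − 30.1 = 720.9 mmHg
n(O2) = PV/RT = (720.9 × 0.1220) / (62.36 × 302.25) = 0.004666 mol
n(H2O2) = (2/1) × 0.004666 = 0.009332 mol
m(H2O2) = 0.009332 × 34.01 = 0.3174 g
%H2O2 = 0.3174 / 0.348 × 100 = 91.21%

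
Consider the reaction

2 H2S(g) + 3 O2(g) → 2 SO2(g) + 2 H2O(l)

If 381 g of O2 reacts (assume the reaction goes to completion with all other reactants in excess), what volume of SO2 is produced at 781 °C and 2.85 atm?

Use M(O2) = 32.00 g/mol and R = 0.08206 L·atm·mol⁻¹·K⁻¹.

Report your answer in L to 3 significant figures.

241 L

n(O2) = 381.0 / 32.00 = 11.91 mol
n(SO2) = (2/3) × 11.91 = 7.940 mol
V = nRT/P = 7.940 × 0.08206 × 1054.15 / 2.85 = 241.0 L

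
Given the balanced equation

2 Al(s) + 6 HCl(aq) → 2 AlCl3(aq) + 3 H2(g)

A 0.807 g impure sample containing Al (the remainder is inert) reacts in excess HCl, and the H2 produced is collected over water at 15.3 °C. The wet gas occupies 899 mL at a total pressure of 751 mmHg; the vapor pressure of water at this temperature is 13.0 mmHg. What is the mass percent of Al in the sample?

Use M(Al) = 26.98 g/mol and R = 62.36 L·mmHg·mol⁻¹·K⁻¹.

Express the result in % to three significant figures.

82.2 %

P(H2) = 751 − 13.0 = 738.0 mmHg
n(H2) = PV/RT = (738.0 × 0.8990) / (62.36 × 288.45) = 0.03688 mol
n(Al) = (2/3) × 0.03688 = 0.02459 mol
m(Al) = 0.02459 × 26.98 = 0.6634 g
%Al = 0.6634 / 0.807 × 100 = 82.21%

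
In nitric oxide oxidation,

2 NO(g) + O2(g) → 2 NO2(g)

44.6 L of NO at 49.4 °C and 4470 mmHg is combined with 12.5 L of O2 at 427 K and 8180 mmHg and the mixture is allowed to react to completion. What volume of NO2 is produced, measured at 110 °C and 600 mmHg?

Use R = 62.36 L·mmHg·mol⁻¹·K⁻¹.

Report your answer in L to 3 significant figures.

306 L

n(NO) = PV/RT = (4470 × 44.6) / (62.36 × 322.55) = 9.911 mol
n(O2) = PV/RT = (8180 × 12.5) / (62.36 × 427) = 3.840 mol
For 9.911 mol NO, stoichiometry requires (1/2) × 9.911 = 4.955 mol O2; 3.840 mol is available, so O2 is limiting.
n(NO2) = (2/1) × 3.840 = 7.680 mol
V(NO2) = nRT/P = 7.680 × 62.36 × 383.15 / 600 = 305.8 L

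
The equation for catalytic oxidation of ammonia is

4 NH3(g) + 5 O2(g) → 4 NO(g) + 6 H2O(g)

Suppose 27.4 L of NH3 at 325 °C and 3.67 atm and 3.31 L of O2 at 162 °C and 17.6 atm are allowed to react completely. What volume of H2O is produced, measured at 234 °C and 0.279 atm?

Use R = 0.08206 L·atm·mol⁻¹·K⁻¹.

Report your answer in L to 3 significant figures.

n(NH3) = PV/RT = (3.67 × 27.4) / (0.08206 × 598.15) = 2.049 mol
n(O2) = PV/RT = (17.6 × 3.31) / (0.08206 × 435.15) = 1.631 mol
For 2.049 mol NH3, stoichiometry requires (5/4) × 2.049 = 2.561 mol O2; 1.631 mol is available, so O2 is limiting.
n(H2O) = (6/5) × 1.631 = 1.957 mol
V(H2O) = nRT/P = 1.957 × 0.08206 × 507.15 / 0.279 = 291.9 L

292 L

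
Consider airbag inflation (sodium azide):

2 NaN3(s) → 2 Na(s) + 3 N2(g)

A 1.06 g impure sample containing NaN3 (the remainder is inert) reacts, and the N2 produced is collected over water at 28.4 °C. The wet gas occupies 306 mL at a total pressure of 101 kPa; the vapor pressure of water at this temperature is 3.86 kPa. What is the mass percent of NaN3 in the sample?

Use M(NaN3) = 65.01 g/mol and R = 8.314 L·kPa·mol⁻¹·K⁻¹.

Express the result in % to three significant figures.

48.5 %

P(N2) = 101 − 3.86 = 97.14 kPa
n(N2) = PV/RT = (97.14 × 0.3060) / (8.314 × 301.55) = 0.01186 mol
n(NaN3) = (2/3) × 0.01186 = 0.007907 mol
m(NaN3) = 0.007907 × 65.01 = 0.5140 g
%NaN3 = 0.5140 / 1.06 × 100 = 48.49%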